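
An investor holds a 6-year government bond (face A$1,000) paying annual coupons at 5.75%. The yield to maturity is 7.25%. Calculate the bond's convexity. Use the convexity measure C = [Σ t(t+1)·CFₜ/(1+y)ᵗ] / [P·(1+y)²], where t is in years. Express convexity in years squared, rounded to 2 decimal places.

30.16

With y = 0.0725:
  t   CF        PV=CF/(1+0.0725)^t    t·PV        t(t+1)·PV
  1        57.50        53.6131        53.6131         107.2261
  2        57.50        49.9889        99.9777         299.9332
  3        57.50        46.6097       139.8290         559.3159
  4        57.50        43.4589       173.8356         869.1778
  5        57.50        40.5211       202.6056       1,215.6333
  6     1,057.50       694.8588     4,169.1529      29,184.0702
  Σ                    929.0504     4,839.0138      32,235.3565
P = 929.0504.
Convexity = Σ t(t+1)·PV / [P·(1+y)²] = 32,235.3565 / (929.0504 × 1.150256) = 30.16467.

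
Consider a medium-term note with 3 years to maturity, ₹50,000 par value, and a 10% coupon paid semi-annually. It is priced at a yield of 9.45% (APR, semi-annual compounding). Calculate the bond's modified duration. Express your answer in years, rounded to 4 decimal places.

Periodic yield y = 0.04725. First find Macaulay duration:
  t   CF        PV=CF/(1+0.04725)^t    t·PV
  1     2,500.00     2,387.2046     2,387.2046
  2     2,500.00     2,279.4983     4,558.9966
  3     2,500.00     2,176.6515     6,529.9545
  4     2,500.00     2,078.4450     8,313.7799
  5     2,500.00     1,984.6694     9,923.3468
  6    52,500.00    39,797.6189   238,785.7136
  Σ                 50,704.0876   270,498.9959
P = 50,704.0876; Macaulay duration = 270,498.9959 / 50,704.0876 = 5.33486 half-year periods = 2.66743 years.
Modified duration = D_Mac / (1 + y) = 2.66743 / 1.04725 = 2.54708 years.

2.5471 years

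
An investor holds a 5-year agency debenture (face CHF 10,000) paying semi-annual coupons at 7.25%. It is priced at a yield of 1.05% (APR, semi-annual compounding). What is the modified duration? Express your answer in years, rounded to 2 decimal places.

Periodic yield y = 0.00525. First find Macaulay duration:
  t   CF        PV=CF/(1+0.00525)^t    t·PV
  1       362.50       360.6068       360.6068
  2       362.50       358.7235       717.4470
  3       362.50       356.8501     1,070.5502
  4       362.50       354.9864     1,419.9455
  5       362.50       353.1324     1,765.6621
  6       362.50       351.2882     2,107.7290
  7       362.50       349.4535     2,446.1747
  8       362.50       347.6285     2,781.0279
  9       362.50       345.8130     3,112.3167
  10   10,362.50     9,833.8533    98,338.5331
  Σ                 13,012.3357   114,119.9931
P = 13,012.3357; Macaulay duration = 114,119.9931 / 13,012.3357 = 8.77014 half-year periods = 4.38507 years.
Modified duration = D_Mac / (1 + y) = 4.38507 / 1.00525 = 4.36217 years.

4.36 years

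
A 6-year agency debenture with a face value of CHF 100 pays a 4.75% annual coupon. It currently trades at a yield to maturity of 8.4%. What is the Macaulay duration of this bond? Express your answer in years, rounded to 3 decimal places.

Periodic yield y = 0.084. Discount each cash flow and weight by its year:
  t   CF        PV=CF/(1+0.084)^t    t·PV
  1         4.75         4.3819         4.3819
  2         4.75         4.0424         8.0847
  3         4.75         3.7291        11.1873
  4         4.75         3.4401        13.7606
  5         4.75         3.1736        15.8678
  6       104.75        64.5622       387.3732
  Σ                     83.3293       440.6556
Price P = Σ PV = 83.3293.
Macaulay duration = Σ(t·PV) / P = 440.6556 / 83.3293 = 5.28812 years.

5.288 years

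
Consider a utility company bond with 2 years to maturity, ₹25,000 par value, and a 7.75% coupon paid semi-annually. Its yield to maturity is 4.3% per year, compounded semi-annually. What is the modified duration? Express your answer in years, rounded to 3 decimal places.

1.855 years

Periodic yield y = 0.0215. First find Macaulay duration:
  t   CF        PV=CF/(1+0.0215)^t    t·PV
  1       968.75       948.3603       948.3603
  2       968.75       928.3997     1,856.7993
  3       968.75       908.8592     2,726.5776
  4    25,968.75    23,850.5040    95,402.0162
  Σ                 26,636.1231   100,933.7533
P = 26,636.1231; Macaulay duration = 100,933.7533 / 26,636.1231 = 3.78936 half-year periods = 1.89468 years.
Modified duration = D_Mac / (1 + y) = 1.89468 / 1.0215 = 1.85480 years.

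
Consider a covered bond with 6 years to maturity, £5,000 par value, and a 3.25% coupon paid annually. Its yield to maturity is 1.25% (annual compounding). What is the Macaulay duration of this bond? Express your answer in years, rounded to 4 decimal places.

5.5752 years

Periodic yield y = 0.0125. Discount each cash flow and weight by its year:
  t   CF        PV=CF/(1+0.0125)^t    t·PV
  1       162.50       160.4938       160.4938
  2       162.50       158.5124       317.0248
  3       162.50       156.5555       469.6664
  4       162.50       154.6227       618.4908
  5       162.50       152.7138       763.5689
  6     5,162.50     4,791.7028    28,750.2168
  Σ                  5,574.6010    31,079.4615
Price P = Σ PV = 5,574.6010.
Macaulay duration = Σ(t·PV) / P = 31,079.4615 / 5,574.6010 = 5.57519 years.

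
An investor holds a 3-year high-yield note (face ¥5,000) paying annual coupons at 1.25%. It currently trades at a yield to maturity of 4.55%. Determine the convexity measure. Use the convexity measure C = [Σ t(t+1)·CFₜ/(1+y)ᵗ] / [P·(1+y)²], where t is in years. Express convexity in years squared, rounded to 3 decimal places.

With y = 0.0455:
  t   CF        PV=CF/(1+0.0455)^t    t·PV        t(t+1)·PV
  1        62.50        59.7800        59.7800         119.5600
  2        62.50        57.1784       114.3568         343.0704
  3     5,062.50     4,429.8898    13,289.6695      53,158.6779
  Σ                  4,546.8482    13,463.8063      53,621.3082
P = 4,546.8482.
Convexity = Σ t(t+1)·PV / [P·(1+y)²] = 53,621.3082 / (4,546.8482 × 1.093070) = 10.78894.

10.789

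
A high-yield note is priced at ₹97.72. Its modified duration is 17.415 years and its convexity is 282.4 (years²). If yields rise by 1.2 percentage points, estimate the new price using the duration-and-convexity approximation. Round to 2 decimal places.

₹79.29

Duration effect: -D_mod·Δy = -17.415 × (+0.012) = -0.208980
Convexity effect: ½·C·(Δy)² = 0.5 × 282.4 × (0.012)² = +0.0203328
ΔP/P ≈ -0.208980 + 0.0203328 = -0.1886472
New price ≈ 97.72 × (1 - 0.1886472) = 79.285395616.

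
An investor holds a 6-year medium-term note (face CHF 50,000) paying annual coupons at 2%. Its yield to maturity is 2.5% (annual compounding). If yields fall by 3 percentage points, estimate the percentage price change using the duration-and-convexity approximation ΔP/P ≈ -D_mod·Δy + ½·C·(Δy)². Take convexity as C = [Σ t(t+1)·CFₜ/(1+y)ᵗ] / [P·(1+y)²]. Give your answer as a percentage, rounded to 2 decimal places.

+18.39%

With y = 0.025:
  t   CF        PV=CF/(1+0.025)^t    t·PV        t(t+1)·PV
  1     1,000.00       975.6098       975.6098       1,951.2195
  2     1,000.00       951.8144     1,903.6288       5,710.8864
  3     1,000.00       928.5994     2,785.7982      11,143.1929
  4     1,000.00       905.9506     3,623.8026      18,119.0129
  5     1,000.00       883.8543     4,419.2714      26,515.6286
  6    51,000.00    43,977.1402   263,862.8410   1,847,039.8869
  Σ                 48,622.9687   277,570.9518   1,910,479.8272
P = 48,622.9687; D_Mac = 5.70864 yrs; D_mod = 5.56940 yrs; C = 37.39842.
Duration effect: -5.56940 × (-0.03) = +0.167082
Convexity effect: 0.5 × 37.39842 × (-0.03)² = +0.0168293
ΔP/P ≈ +0.167082 + 0.0168293 = +0.183911 = +18.3911%.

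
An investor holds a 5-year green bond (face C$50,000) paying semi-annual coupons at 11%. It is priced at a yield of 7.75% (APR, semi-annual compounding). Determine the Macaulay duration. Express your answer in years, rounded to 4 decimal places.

4.0463 years

Periodic yield y = 0.03875. Discount each cash flow and weight by its period:
  t   CF        PV=CF/(1+0.03875)^t    t·PV
  1     2,750.00     2,647.4128     2,647.4128
  2     2,750.00     2,548.6525     5,097.3049
  3     2,750.00     2,453.5764     7,360.7292
  4     2,750.00     2,362.0471     9,448.1883
  5     2,750.00     2,273.9322    11,369.6610
  6     2,750.00     2,189.1044    13,134.6264
  7     2,750.00     2,107.4411    14,752.0874
  8     2,750.00     2,028.8241    16,230.5930
  9     2,750.00     1,953.1399    17,578.2595
  10   52,750.00    36,067.1724   360,671.7242
  Σ                 56,631.3028   458,290.5866
Price P = Σ PV = 56,631.3028.
Macaulay duration = Σ(t·PV) / P = 458,290.5866 / 56,631.3028 = 8.09253 half-year periods.
In years: 8.09253 / 2 = 4.04627 years.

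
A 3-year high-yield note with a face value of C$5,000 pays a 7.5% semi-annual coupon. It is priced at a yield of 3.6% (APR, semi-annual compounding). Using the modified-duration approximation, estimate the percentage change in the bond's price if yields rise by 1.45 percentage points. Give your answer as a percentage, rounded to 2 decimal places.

-3.93%

Periodic yield y = 0.018. Modified duration first:
  t   CF        PV=CF/(1+0.018)^t    t·PV
  1       187.50       184.1847       184.1847
  2       187.50       180.9280       361.8559
  3       187.50       177.7289       533.1866
  4       187.50       174.5863       698.3452
  5       187.50       171.4993       857.4966
  6     5,187.50     4,660.9178    27,965.5067
  Σ                  5,549.8449    30,600.5756
P = 5,549.8449; D_Mac = 5.51377 half-year periods = 2.75689 yrs; D_mod = 2.75689/(1+0.018) = 2.70814 yrs.
ΔP/P ≈ -D_mod · Δy = -2.70814 × (+0.0145) = -0.039268 = -3.9268%.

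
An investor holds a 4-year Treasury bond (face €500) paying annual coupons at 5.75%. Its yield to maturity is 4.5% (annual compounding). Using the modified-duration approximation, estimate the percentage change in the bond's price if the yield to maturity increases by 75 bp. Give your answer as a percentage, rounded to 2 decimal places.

-2.65%

Periodic yield y = 0.045. Modified duration first:
  t   CF        PV=CF/(1+0.045)^t    t·PV
  1        28.75        27.5120        27.5120
  2        28.75        26.3272        52.6545
  3        28.75        25.1935        75.5806
  4       528.75       443.3893     1,773.5572
  Σ                    522.4220     1,929.3043
P = 522.4220; D_Mac = 3.69300 yrs; D_mod = 3.69300/(1+0.045) = 3.53397 yrs.
ΔP/P ≈ -D_mod · Δy = -3.53397 × (+0.0075) = -0.026505 = -2.6505%.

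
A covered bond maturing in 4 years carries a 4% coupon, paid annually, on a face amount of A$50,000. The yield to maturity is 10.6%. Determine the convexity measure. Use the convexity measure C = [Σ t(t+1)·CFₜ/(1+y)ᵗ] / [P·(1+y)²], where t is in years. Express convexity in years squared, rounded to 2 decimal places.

With y = 0.106:
  t   CF        PV=CF/(1+0.106)^t    t·PV        t(t+1)·PV
  1     2,000.00     1,808.3183     1,808.3183       3,616.6365
  2     2,000.00     1,635.0075     3,270.0149       9,810.0448
  3     2,000.00     1,478.3069     4,434.9208      17,739.6832
  4    52,000.00    34,752.2426   139,008.9705     695,044.8527
  Σ                 39,673.8753   148,522.2246     726,211.2173
P = 39,673.8753.
Convexity = Σ t(t+1)·PV / [P·(1+y)²] = 726,211.2173 / (39,673.8753 × 1.223236) = 14.96401.

14.96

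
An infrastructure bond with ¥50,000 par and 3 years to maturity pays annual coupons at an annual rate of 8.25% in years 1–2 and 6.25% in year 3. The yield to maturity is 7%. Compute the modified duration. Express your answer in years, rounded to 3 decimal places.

Periodic yield y = 0.07. First find Macaulay duration:
  t   CF        PV=CF/(1+0.07)^t    t·PV
  1     4,125.00     3,855.1402     3,855.1402
  2     4,125.00     3,602.9348     7,205.8695
  3    53,125.00    43,365.8247   130,097.4741
  Σ                 50,823.8997   141,158.4838
P = 50,823.8997; Macaulay duration = 141,158.4838 / 50,823.8997 = 2.77740 years.
Modified duration = D_Mac / (1 + y) = 2.77740 / 1.07 = 2.59570 years.

2.596 years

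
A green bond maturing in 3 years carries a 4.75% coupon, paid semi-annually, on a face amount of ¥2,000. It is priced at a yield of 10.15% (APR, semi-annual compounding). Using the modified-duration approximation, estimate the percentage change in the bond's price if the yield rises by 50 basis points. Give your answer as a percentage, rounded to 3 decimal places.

-1.340%

Periodic yield y = 0.05075. Modified duration first:
  t   CF        PV=CF/(1+0.05075)^t    t·PV
  1        47.50        45.2058        45.2058
  2        47.50        43.0224        86.0448
  3        47.50        40.9445       122.8335
  4        47.50        38.9669       155.8677
  5        47.50        37.0849       185.4243
  6     2,047.50     1,521.3443     9,128.0659
  Σ                  1,726.5688     9,723.4420
P = 1,726.5688; D_Mac = 5.63166 half-year periods = 2.81583 yrs; D_mod = 2.81583/(1+0.05075) = 2.67983 yrs.
ΔP/P ≈ -D_mod · Δy = -2.67983 × (+0.005) = -0.013399 = -1.3399%.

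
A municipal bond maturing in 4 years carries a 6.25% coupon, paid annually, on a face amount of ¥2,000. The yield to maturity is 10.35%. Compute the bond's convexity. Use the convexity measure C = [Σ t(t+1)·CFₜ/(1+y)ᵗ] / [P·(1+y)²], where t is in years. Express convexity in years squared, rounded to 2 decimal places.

With y = 0.1035:
  t   CF        PV=CF/(1+0.1035)^t    t·PV        t(t+1)·PV
  1       125.00       113.2759       113.2759         226.5519
  2       125.00       102.6515       205.3030         615.9091
  3       125.00        93.0236       279.0707       1,116.2828
  4     2,125.00     1,433.0772     5,732.3088      28,661.5439
  Σ                  1,742.0282     6,329.9584      30,620.2876
P = 1,742.0282.
Convexity = Σ t(t+1)·PV / [P·(1+y)²] = 30,620.2876 / (1,742.0282 × 1.217712) = 14.43475.

14.43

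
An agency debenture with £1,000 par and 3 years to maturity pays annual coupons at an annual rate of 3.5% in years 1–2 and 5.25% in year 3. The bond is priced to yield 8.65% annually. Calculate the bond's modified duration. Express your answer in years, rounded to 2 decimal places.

Periodic yield y = 0.0865. First find Macaulay duration:
  t   CF        PV=CF/(1+0.0865)^t    t·PV
  1        35.00        32.2135        32.2135
  2        35.00        29.6489        59.2978
  3     1,052.50       820.6026     2,461.8079
  Σ                    882.4651     2,553.3193
P = 882.4651; Macaulay duration = 2,553.3193 / 882.4651 = 2.89339 years.
Modified duration = D_Mac / (1 + y) = 2.89339 / 1.0865 = 2.66304 years.

2.66 years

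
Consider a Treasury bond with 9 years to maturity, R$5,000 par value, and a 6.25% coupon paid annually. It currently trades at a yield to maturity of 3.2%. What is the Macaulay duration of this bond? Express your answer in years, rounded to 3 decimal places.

Periodic yield y = 0.032. Discount each cash flow and weight by its year:
  t   CF        PV=CF/(1+0.032)^t    t·PV
  1       312.50       302.8101       302.8101
  2       312.50       293.4206       586.8412
  3       312.50       284.3223       852.9669
  4       312.50       275.5061     1,102.0244
  5       312.50       266.9633     1,334.8164
  6       312.50       258.6854     1,552.1121
  7       312.50       250.6641     1,754.6487
  8       312.50       242.8916     1,943.1326
  9     5,312.50     4,001.1208    36,010.0875
  Σ                  6,176.3843    45,439.4400
Price P = Σ PV = 6,176.3843.
Macaulay duration = Σ(t·PV) / P = 45,439.4400 / 6,176.3843 = 7.35696 years.

7.357 years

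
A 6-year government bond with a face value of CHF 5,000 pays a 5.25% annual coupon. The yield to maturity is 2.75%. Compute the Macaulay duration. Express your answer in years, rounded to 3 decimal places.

5.349 years

Periodic yield y = 0.0275. Discount each cash flow and weight by its year:
  t   CF        PV=CF/(1+0.0275)^t    t·PV
  1       262.50       255.4745       255.4745
  2       262.50       248.6369       497.2739
  3       262.50       241.9824       725.9473
  4       262.50       235.5060       942.0240
  5       262.50       229.2029     1,146.0146
  6     5,262.50     4,471.9931    26,831.9586
  Σ                  5,682.7958    30,398.6929
Price P = Σ PV = 5,682.7958.
Macaulay duration = Σ(t·PV) / P = 30,398.6929 / 5,682.7958 = 5.34925 years.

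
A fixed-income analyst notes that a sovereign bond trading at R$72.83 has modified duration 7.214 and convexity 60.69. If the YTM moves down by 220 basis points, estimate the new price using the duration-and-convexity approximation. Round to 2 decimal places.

Duration effect: -D_mod·Δy = -7.214 × (-0.022) = +0.158708
Convexity effect: ½·C·(Δy)² = 0.5 × 60.69 × (-0.022)² = +0.01468698
ΔP/P ≈ +0.158708 + 0.01468698 = +0.17339498
New price ≈ 72.83 × (1 + 0.17339498) = 85.4583563934.

R$85.46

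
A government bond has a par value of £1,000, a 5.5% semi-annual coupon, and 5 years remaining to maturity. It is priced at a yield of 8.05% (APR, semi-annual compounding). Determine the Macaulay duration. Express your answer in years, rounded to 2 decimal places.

4.40 years

Periodic yield y = 0.04025. Discount each cash flow and weight by its period:
  t   CF        PV=CF/(1+0.04025)^t    t·PV
  1        27.50        26.4360        26.4360
  2        27.50        25.4131        50.8262
  3        27.50        24.4298        73.2893
  4        27.50        23.4845        93.9381
  5        27.50        22.5758       112.8792
  6        27.50        21.7023       130.2140
  7        27.50        20.8626       146.0383
  8        27.50        20.0554       160.4430
  9        27.50        19.2794       173.5145
  10    1,027.50       692.4758     6,924.7578
  Σ                    896.7147     7,892.3363
Price P = Σ PV = 896.7147.
Macaulay duration = Σ(t·PV) / P = 7,892.3363 / 896.7147 = 8.80139 half-year periods.
In years: 8.80139 / 2 = 4.40070 years.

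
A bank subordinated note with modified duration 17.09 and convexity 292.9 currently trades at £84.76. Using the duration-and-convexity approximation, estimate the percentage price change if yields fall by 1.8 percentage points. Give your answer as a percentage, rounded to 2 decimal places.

Duration effect: -D_mod·Δy = -17.09 × (-0.018) = +0.307620
Convexity effect: ½·C·(Δy)² = 0.5 × 292.9 × (-0.018)² = +0.0474498
ΔP/P ≈ +0.307620 + 0.0474498 = +0.3550698
= +35.50698%.

+35.51%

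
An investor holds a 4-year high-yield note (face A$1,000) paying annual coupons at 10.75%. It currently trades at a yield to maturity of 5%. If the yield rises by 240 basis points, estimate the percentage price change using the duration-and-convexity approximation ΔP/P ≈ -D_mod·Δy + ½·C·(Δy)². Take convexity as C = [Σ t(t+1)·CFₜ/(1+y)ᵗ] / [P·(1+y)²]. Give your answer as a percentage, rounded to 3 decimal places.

With y = 0.05:
  t   CF        PV=CF/(1+0.05)^t    t·PV        t(t+1)·PV
  1       107.50       102.3810       102.3810         204.7619
  2       107.50        97.5057       195.0113         585.0340
  3       107.50        92.8625       278.5876       1,114.3505
  4     1,107.50       911.1430     3,644.5720      18,222.8598
  Σ                  1,203.8922     4,220.5519      20,127.0062
P = 1,203.8922; D_Mac = 3.50576 yrs; D_mod = 3.33882 yrs; C = 15.16397.
Duration effect: -3.33882 × (+0.024) = -0.080132
Convexity effect: 0.5 × 15.16397 × (0.024)² = +0.0043672
ΔP/P ≈ -0.080132 + 0.0043672 = -0.075764 = -7.5764%.

-7.576%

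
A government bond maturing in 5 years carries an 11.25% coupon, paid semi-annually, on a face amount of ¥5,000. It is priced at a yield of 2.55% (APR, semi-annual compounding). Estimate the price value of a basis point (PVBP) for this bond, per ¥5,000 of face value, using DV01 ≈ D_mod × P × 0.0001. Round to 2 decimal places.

Periodic yield y = 0.01275.
  t   CF        PV=CF/(1+0.01275)^t    t·PV
  1       281.25       277.7092       277.7092
  2       281.25       274.2130       548.4260
  3       281.25       270.7608       812.2824
  4       281.25       267.3521     1,069.4082
  5       281.25       263.9862     1,319.9311
  6       281.25       260.6628     1,563.9767
  7       281.25       257.3812     1,801.6682
  8       281.25       254.1409     2,033.1270
  9       281.25       250.9414     2,258.4723
  10    5,281.25     4,652.7981    46,527.9810
  Σ                  7,029.9456    58,212.9821
P = 7,029.9456; D_Mac = 8.28072 half-year periods = 4.14036 yrs; D_mod = 4.08823 yrs.
DV01 ≈ 4.08823 × 7,029.9456 × 0.0001 = 2.874006.

¥2.87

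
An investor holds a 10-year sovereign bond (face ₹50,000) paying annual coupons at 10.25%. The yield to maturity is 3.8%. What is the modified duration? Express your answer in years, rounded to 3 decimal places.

7.090 years

Periodic yield y = 0.038. First find Macaulay duration:
  t   CF        PV=CF/(1+0.038)^t    t·PV
  1     5,125.00     4,937.3796     4,937.3796
  2     5,125.00     4,756.6277     9,513.2554
  3     5,125.00     4,582.4930    13,747.4790
  4     5,125.00     4,414.7331    17,658.9325
  5     5,125.00     4,253.1148    21,265.5738
  6     5,125.00     4,097.4131    24,584.4784
  7     5,125.00     3,947.4114    27,631.8801
  8     5,125.00     3,802.9012    30,423.2095
  9     5,125.00     3,663.6813    32,973.1317
  10   55,125.00    37,964.2712   379,642.7122
  Σ                 76,420.0264   562,378.0323
P = 76,420.0264; Macaulay duration = 562,378.0323 / 76,420.0264 = 7.35904 years.
Modified duration = D_Mac / (1 + y) = 7.35904 / 1.038 = 7.08963 years.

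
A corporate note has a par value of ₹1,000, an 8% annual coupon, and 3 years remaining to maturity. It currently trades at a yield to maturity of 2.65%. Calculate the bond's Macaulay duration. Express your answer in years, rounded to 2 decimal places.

2.80 years

Periodic yield y = 0.0265. Discount each cash flow and weight by its year:
  t   CF        PV=CF/(1+0.0265)^t    t·PV
  1        80.00        77.9347        77.9347
  2        80.00        75.9228       151.8456
  3     1,080.00       998.4973     2,995.4919
  Σ                  1,152.3548     3,225.2722
Price P = Σ PV = 1,152.3548.
Macaulay duration = Σ(t·PV) / P = 3,225.2722 / 1,152.3548 = 2.79885 years.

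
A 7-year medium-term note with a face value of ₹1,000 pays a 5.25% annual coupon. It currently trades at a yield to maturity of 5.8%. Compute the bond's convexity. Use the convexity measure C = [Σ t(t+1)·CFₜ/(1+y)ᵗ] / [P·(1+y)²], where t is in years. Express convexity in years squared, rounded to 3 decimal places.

With y = 0.058:
  t   CF        PV=CF/(1+0.058)^t    t·PV        t(t+1)·PV
  1        52.50        49.6219        49.6219          99.2439
  2        52.50        46.9016        93.8033         281.4098
  3        52.50        44.3305       132.9914         531.9656
  4        52.50        41.9003       167.6010         838.0050
  5        52.50        39.6033       198.0163       1,188.0979
  6        52.50        37.4322       224.5932       1,572.1522
  7     1,052.50       709.2877     4,965.0139      39,720.1114
  Σ                    969.0774     5,831.6410      44,230.9857
P = 969.0774.
Convexity = Σ t(t+1)·PV / [P·(1+y)²] = 44,230.9857 / (969.0774 × 1.119364) = 40.77527.

40.775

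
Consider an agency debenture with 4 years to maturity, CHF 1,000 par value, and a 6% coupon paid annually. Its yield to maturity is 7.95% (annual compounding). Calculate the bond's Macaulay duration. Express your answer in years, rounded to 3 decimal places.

Periodic yield y = 0.0795. Discount each cash flow and weight by its year:
  t   CF        PV=CF/(1+0.0795)^t    t·PV
  1        60.00        55.5813        55.5813
  2        60.00        51.4880       102.9760
  3        60.00        47.6961       143.0884
  4     1,060.00       780.5762     3,122.3046
  Σ                    935.3416     3,423.9503
Price P = Σ PV = 935.3416.
Macaulay duration = Σ(t·PV) / P = 3,423.9503 / 935.3416 = 3.66064 years.

3.661 years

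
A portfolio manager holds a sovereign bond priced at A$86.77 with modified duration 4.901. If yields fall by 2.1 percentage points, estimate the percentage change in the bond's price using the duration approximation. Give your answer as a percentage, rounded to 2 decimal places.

+10.29%

Duration approximation: ΔP/P ≈ -D_mod · Δy = -4.901 × (-0.021) = +0.102921.
As a percentage: +10.2921%.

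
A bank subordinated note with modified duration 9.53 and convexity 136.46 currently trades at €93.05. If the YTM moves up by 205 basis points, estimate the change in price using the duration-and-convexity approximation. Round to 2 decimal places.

-€15.51

Duration effect: -D_mod·Δy = -9.53 × (+0.0205) = -0.195365
Convexity effect: ½·C·(Δy)² = 0.5 × 136.46 × (0.0205)² = +0.0286736575
ΔP/P ≈ -0.195365 + 0.0286736575 = -0.1666913425
ΔP ≈ 93.05 × (-0.1666913425) = -15.510629419625.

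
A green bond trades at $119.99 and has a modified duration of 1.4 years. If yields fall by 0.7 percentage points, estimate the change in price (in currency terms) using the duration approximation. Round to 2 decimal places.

+$1.18

Duration approximation: ΔP/P ≈ -D_mod · Δy = -1.4 × (-0.007) = +0.009800.
ΔP ≈ 119.99 × (+0.009800) = +1.175902.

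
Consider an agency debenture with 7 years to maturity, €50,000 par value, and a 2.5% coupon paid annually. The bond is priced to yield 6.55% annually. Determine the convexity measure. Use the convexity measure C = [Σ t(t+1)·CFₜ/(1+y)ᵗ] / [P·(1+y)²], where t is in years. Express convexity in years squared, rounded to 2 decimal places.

44.02

With y = 0.0655:
  t   CF        PV=CF/(1+0.0655)^t    t·PV        t(t+1)·PV
  1     1,250.00     1,173.1581     1,173.1581       2,346.3163
  2     1,250.00     1,101.0400     2,202.0800       6,606.2401
  3     1,250.00     1,033.3553     3,100.0658      12,400.2630
  4     1,250.00       969.8313     3,879.3252      19,396.6260
  5     1,250.00       910.2124     4,551.0619      27,306.3717
  6     1,250.00       854.2585     5,125.5508      35,878.8553
  7    51,250.00    32,871.5128   230,100.5895   1,840,804.7164
  Σ                 38,913.3684   250,131.8314   1,944,739.3889
P = 38,913.3684.
Convexity = Σ t(t+1)·PV / [P·(1+y)²] = 1,944,739.3889 / (38,913.3684 × 1.135290) = 44.02057.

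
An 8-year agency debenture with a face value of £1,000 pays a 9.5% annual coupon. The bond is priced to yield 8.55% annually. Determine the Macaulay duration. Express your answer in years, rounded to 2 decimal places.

6.01 years

Periodic yield y = 0.0855. Discount each cash flow and weight by its year:
  t   CF        PV=CF/(1+0.0855)^t    t·PV
  1        95.00        87.5173        87.5173
  2        95.00        80.6239       161.2479
  3        95.00        74.2735       222.8206
  4        95.00        68.4233       273.6934
  5        95.00        63.0339       315.1697
  6        95.00        58.0690       348.4142
  7        95.00        53.4952       374.4664
  8     1,095.00       568.0355     4,544.2842
  Σ                  1,053.4718     6,327.6137
Price P = Σ PV = 1,053.4718.
Macaulay duration = Σ(t·PV) / P = 6,327.6137 / 1,053.4718 = 6.00644 years.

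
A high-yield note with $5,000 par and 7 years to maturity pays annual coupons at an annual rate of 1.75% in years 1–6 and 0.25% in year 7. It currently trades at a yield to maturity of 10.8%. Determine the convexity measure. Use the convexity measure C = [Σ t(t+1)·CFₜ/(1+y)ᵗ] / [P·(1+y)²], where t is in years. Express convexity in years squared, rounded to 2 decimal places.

41.34

With y = 0.108:
  t   CF        PV=CF/(1+0.108)^t    t·PV        t(t+1)·PV
  1        87.50        78.9711        78.9711         157.9422
  2        87.50        71.2736       142.5471         427.6414
  3        87.50        64.3263       192.9790         771.9160
  4        87.50        58.0563       232.2250       1,161.1251
  5        87.50        52.3973       261.9867       1,571.9202
  6        87.50        47.2900       283.7401       1,986.1808
  7     5,012.50     2,444.9842    17,114.8896     136,919.1171
  Σ                  2,817.2989    18,307.3387     142,995.8428
P = 2,817.2989.
Convexity = Σ t(t+1)·PV / [P·(1+y)²] = 142,995.8428 / (2,817.2989 × 1.227664) = 41.34386.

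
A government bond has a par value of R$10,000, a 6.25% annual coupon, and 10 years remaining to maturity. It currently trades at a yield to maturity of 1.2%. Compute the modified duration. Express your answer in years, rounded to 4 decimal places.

8.0751 years

Periodic yield y = 0.012. First find Macaulay duration:
  t   CF        PV=CF/(1+0.012)^t    t·PV
  1       625.00       617.5889       617.5889
  2       625.00       610.2657     1,220.5315
  3       625.00       603.0294     1,809.0882
  4       625.00       595.8788     2,383.5154
  5       625.00       588.8131     2,944.0654
  6       625.00       581.8311     3,490.9867
  7       625.00       574.9319     4,024.5235
  8       625.00       568.1146     4,544.9165
  9       625.00       561.3780     5,052.4022
  10   10,625.00     9,430.2632    94,302.6319
  Σ                 14,732.0948   120,390.2502
P = 14,732.0948; Macaulay duration = 120,390.2502 / 14,732.0948 = 8.17197 years.
Modified duration = D_Mac / (1 + y) = 8.17197 / 1.012 = 8.07507 years.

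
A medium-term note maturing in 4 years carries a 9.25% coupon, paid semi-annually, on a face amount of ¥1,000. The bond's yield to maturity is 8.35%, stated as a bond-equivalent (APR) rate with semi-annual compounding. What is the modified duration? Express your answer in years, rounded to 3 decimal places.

Periodic yield y = 0.04175. First find Macaulay duration:
  t   CF        PV=CF/(1+0.04175)^t    t·PV
  1        46.25        44.3964        44.3964
  2        46.25        42.6172        85.2344
  3        46.25        40.9092       122.7277
  4        46.25        39.2697       157.0788
  5        46.25        37.6959       188.4795
  6        46.25        36.1852       217.1111
  7        46.25        34.7350       243.1449
  8     1,046.25       754.2710     6,034.1678
  Σ                  1,030.0796     7,092.3407
P = 1,030.0796; Macaulay duration = 7,092.3407 / 1,030.0796 = 6.88524 half-year periods = 3.44262 years.
Modified duration = D_Mac / (1 + y) = 3.44262 / 1.04175 = 3.30465 years.

3.305 years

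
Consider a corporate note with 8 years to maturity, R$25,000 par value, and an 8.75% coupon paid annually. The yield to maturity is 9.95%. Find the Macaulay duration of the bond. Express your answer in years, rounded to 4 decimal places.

6.0046 years

Periodic yield y = 0.0995. Discount each cash flow and weight by its year:
  t   CF        PV=CF/(1+0.0995)^t    t·PV
  1     2,187.50     1,989.5407     1,989.5407
  2     2,187.50     1,809.4959     3,618.9917
  3     2,187.50     1,645.7443     4,937.2329
  4     2,187.50     1,496.8116     5,987.2462
  5     2,187.50     1,361.3566     6,806.7829
  6     2,187.50     1,238.1597     7,428.9581
  7     2,187.50     1,126.1116     7,882.7811
  8    27,187.50    12,729.3845   101,835.0760
  Σ                 23,396.6048   140,486.6096
Price P = Σ PV = 23,396.6048.
Macaulay duration = Σ(t·PV) / P = 140,486.6096 / 23,396.6048 = 6.00457 years.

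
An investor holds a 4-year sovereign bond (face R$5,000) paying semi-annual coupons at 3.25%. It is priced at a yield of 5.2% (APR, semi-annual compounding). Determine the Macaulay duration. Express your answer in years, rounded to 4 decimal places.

3.7734 years

Periodic yield y = 0.026. Discount each cash flow and weight by its period:
  t   CF        PV=CF/(1+0.026)^t    t·PV
  1        81.25        79.1910        79.1910
  2        81.25        77.1842       154.3685
  3        81.25        75.2283       225.6849
  4        81.25        73.3219       293.2877
  5        81.25        71.4639       357.3194
  6        81.25        69.6529       417.9174
  7        81.25        67.8878       475.2147
  8     5,081.25     4,138.0113    33,104.0907
  Σ                  4,651.9415    35,107.0744
Price P = Σ PV = 4,651.9415.
Macaulay duration = Σ(t·PV) / P = 35,107.0744 / 4,651.9415 = 7.54676 half-year periods.
In years: 7.54676 / 2 = 3.77338 years.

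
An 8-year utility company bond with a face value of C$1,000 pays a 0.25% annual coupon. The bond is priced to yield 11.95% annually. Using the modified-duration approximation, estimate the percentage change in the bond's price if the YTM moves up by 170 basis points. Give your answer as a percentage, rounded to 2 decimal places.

Periodic yield y = 0.1195. Modified duration first:
  t   CF        PV=CF/(1+0.1195)^t    t·PV
  1         2.50         2.2331         2.2331
  2         2.50         1.9948         3.9895
  3         2.50         1.7818         5.3455
  4         2.50         1.5916         6.3665
  5         2.50         1.4217         7.1087
  6         2.50         1.2700         7.6199
  7         2.50         1.1344         7.9409
  8     1,002.50       406.3419     3,250.7351
  Σ                    417.7694     3,291.3393
P = 417.7694; D_Mac = 7.87836 yrs; D_mod = 7.87836/(1+0.1195) = 7.03740 yrs.
ΔP/P ≈ -D_mod · Δy = -7.03740 × (+0.017) = -0.119636 = -11.9636%.

-11.96%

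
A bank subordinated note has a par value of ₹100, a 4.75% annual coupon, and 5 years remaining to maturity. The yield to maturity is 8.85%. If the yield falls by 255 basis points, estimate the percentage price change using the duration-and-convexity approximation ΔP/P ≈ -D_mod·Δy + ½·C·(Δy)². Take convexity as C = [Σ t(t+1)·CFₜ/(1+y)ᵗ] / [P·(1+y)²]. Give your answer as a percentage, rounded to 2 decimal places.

+11.31%

With y = 0.0885:
  t   CF        PV=CF/(1+0.0885)^t    t·PV        t(t+1)·PV
  1         4.75         4.3638         4.3638           8.7276
  2         4.75         4.0090         8.0180          24.0540
  3         4.75         3.6831        11.0492          44.1967
  4         4.75         3.3836        13.5344          67.6721
  5       104.75        68.5507       342.7535       2,056.5209
  Σ                     83.9902       379.7189       2,201.1713
P = 83.9902; D_Mac = 4.52099 yrs; D_mod = 4.15341 yrs; C = 22.11915.
Duration effect: -4.15341 × (-0.0255) = +0.105912
Convexity effect: 0.5 × 22.11915 × (-0.0255)² = +0.0071915
ΔP/P ≈ +0.105912 + 0.0071915 = +0.113104 = +11.3104%.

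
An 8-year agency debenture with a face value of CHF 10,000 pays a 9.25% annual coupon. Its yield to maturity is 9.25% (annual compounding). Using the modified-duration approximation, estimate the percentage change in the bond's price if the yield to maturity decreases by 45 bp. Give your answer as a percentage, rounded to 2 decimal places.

Periodic yield y = 0.0925. Modified duration first:
  t   CF        PV=CF/(1+0.0925)^t    t·PV
  1       925.00       846.6819       846.6819
  2       925.00       774.9949     1,549.9898
  3       925.00       709.3775     2,128.1324
  4       925.00       649.3158     2,597.2631
  5       925.00       594.3394     2,971.6969
  6       925.00       544.0177     3,264.1064
  7       925.00       497.9567     3,485.6972
  8    10,925.00     5,383.3161    43,066.5287
  Σ                 10,000.0000    59,910.0964
P = 10,000.0000; D_Mac = 5.99101 yrs; D_mod = 5.99101/(1+0.0925) = 5.48376 yrs.
ΔP/P ≈ -D_mod · Δy = -5.48376 × (-0.0045) = +0.024677 = +2.4677%.

+2.47%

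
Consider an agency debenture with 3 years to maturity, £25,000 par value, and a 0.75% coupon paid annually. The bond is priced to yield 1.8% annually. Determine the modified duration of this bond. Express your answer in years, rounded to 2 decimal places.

Periodic yield y = 0.018. First find Macaulay duration:
  t   CF        PV=CF/(1+0.018)^t    t·PV
  1       187.50       184.1847       184.1847
  2       187.50       180.9280       361.8559
  3    25,187.50    23,874.9093    71,624.7278
  Σ                 24,240.0219    72,170.7684
P = 24,240.0219; Macaulay duration = 72,170.7684 / 24,240.0219 = 2.97734 years.
Modified duration = D_Mac / (1 + y) = 2.97734 / 1.018 = 2.92469 years.

2.92 years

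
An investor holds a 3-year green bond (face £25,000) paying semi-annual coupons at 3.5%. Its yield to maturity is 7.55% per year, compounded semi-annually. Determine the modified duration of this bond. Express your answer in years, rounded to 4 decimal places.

Periodic yield y = 0.03775. First find Macaulay duration:
  t   CF        PV=CF/(1+0.03775)^t    t·PV
  1       437.50       421.5852       421.5852
  2       437.50       406.2493       812.4985
  3       437.50       391.4712     1,174.4136
  4       437.50       377.2308     1,508.9230
  5       437.50       363.5083     1,817.5416
  6    25,437.50    20,366.5738   122,199.4425
  Σ                 22,326.6184   127,934.4044
P = 22,326.6184; Macaulay duration = 127,934.4044 / 22,326.6184 = 5.73013 half-year periods = 2.86506 years.
Modified duration = D_Mac / (1 + y) = 2.86506 / 1.03775 = 2.76084 years.

2.7608 years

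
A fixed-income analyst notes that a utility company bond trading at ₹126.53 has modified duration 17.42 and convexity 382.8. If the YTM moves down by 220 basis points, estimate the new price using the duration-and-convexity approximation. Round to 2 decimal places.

Duration effect: -D_mod·Δy = -17.42 × (-0.022) = +0.383240
Convexity effect: ½·C·(Δy)² = 0.5 × 382.8 × (-0.022)² = +0.0926376
ΔP/P ≈ +0.383240 + 0.0926376 = +0.4758776
New price ≈ 126.53 × (1 + 0.4758776) = 186.742792728.

₹186.74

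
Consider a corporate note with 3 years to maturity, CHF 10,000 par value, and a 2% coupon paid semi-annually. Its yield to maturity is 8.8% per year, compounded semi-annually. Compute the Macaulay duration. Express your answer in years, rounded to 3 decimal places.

2.918 years

Periodic yield y = 0.044. Discount each cash flow and weight by its period:
  t   CF        PV=CF/(1+0.044)^t    t·PV
  1       100.00        95.7854        95.7854
  2       100.00        91.7485       183.4970
  3       100.00        87.8817       263.6451
  4       100.00        84.1779       336.7115
  5       100.00        80.6302       403.1508
  6    10,100.00     7,800.4271    46,802.5625
  Σ                  8,240.6508    48,085.3524
Price P = Σ PV = 8,240.6508.
Macaulay duration = Σ(t·PV) / P = 48,085.3524 / 8,240.6508 = 5.83514 half-year periods.
In years: 5.83514 / 2 = 2.91757 years.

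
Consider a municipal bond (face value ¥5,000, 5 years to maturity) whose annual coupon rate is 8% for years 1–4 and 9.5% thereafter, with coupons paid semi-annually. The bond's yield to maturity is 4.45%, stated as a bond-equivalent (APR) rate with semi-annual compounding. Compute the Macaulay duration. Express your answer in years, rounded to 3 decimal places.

4.287 years

Periodic yield y = 0.02225. Discount each cash flow and weight by its period:
  t   CF        PV=CF/(1+0.02225)^t    t·PV
  1       200.00       195.6469       195.6469
  2       200.00       191.3885       382.7769
  3       200.00       187.2228       561.6683
  4       200.00       183.1477       732.5909
  5       200.00       179.1614       895.8069
  6       200.00       175.2618     1,051.5708
  7       200.00       171.4471     1,200.1297
  8       200.00       167.7154     1,341.7235
  9       237.50       194.8272     1,753.4446
  10    5,237.50     4,202.9366    42,029.3665
  Σ                  5,848.7554    50,144.7250
Price P = Σ PV = 5,848.7554.
Macaulay duration = Σ(t·PV) / P = 50,144.7250 / 5,848.7554 = 8.57357 half-year periods.
In years: 8.57357 / 2 = 4.28679 years.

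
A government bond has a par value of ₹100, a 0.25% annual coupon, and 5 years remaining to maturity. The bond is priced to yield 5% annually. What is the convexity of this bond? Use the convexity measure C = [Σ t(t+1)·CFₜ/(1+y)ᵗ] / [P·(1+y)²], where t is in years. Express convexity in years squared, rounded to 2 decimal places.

With y = 0.05:
  t   CF        PV=CF/(1+0.05)^t    t·PV        t(t+1)·PV
  1         0.25         0.2381         0.2381           0.4762
  2         0.25         0.2268         0.4535           1.3605
  3         0.25         0.2160         0.6479           2.5915
  4         0.25         0.2057         0.8227           4.1135
  5       100.25        78.5485       392.7425       2,356.4549
  Σ                     79.4350       394.9047       2,364.9967
P = 79.4350.
Convexity = Σ t(t+1)·PV / [P·(1+y)²] = 2,364.9967 / (79.4350 × 1.102500) = 27.00475.

27.00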